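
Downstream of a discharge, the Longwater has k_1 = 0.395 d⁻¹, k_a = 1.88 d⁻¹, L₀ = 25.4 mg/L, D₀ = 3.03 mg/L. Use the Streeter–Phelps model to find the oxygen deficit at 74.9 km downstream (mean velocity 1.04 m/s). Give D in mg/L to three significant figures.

D ≈ 4.08 mg/L

Travel time t = x/v = 74.9 km / (1.04 m/s) = 74900 m / 1.04 m/s = 72020 s = 0.8336 d.
k_1 L₀/(k_a−k_1) = 0.395×25.4/(1.88−0.395) = 10.03/1.485 = 6.756 mg/L.
e^(−k_1 t) = e^(−0.395×0.8336) = 0.7195; e^(−k_a t) = e^(−1.88×0.8336) = 0.2087.
D = 6.756 × (0.7195 − 0.2087) + 3.03 × 0.2087 = 3.451 + 0.6322 = 4.083 mg/L.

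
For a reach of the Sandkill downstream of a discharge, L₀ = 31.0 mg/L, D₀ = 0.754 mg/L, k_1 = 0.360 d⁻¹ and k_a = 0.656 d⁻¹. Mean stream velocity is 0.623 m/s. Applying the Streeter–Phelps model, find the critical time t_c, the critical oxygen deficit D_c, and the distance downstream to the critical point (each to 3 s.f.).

At the critical point dD/dt = 0, so k_1 L₀ e^(−k_1 t) = k_a D. Substituting D(t) from the Streeter–Phelps equation and solving for t gives
t_c = ln[(k_a/k_1)(1 − D₀(k_a−k_1)/(k_1 L₀))] / (k_a−k_1).
Here k_a−k_1 = 0.2960 d⁻¹ and 1 − D₀(k_a−k_1)/(k_1 L₀) = 1 − 0.754×0.2960/(0.360×31.0) = 0.9800, so
t_c = ln(1.822 × 0.9800) / 0.2960 = 0.5799 / 0.2960 = 1.959 d.
L(t_c) = L₀ e^(−k_1 t_c) = 31.0 × 0.4940 = 15.31 mg/L, and at the critical point k_a D_c = k_1 L, so D_c = (0.360/0.656) × 15.31 = 8.404 mg/L.
x_c = v t_c = 0.623 m/s × 1.959 d × 86400 s/d = 105400 m ≈ 105 km.

t_c ≈ 1.96 d; D_c ≈ 8.40 mg/L; x_c ≈ 105 km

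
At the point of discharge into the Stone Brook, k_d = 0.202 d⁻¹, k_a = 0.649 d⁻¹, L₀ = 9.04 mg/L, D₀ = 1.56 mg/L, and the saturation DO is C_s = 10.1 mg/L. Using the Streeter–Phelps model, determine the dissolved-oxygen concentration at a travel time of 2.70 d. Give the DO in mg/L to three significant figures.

DO ≈ 8.17 mg/L

k_d L₀/(k_a−k_d) = 0.202×9.04/(0.649−0.202) = 1.826/0.4470 = 4.085 mg/L.
e^(−k_d t) = e^(−0.202×2.700) = 0.5796; e^(−k_a t) = e^(−0.649×2.700) = 0.1734.
D = 4.085 × (0.5796 − 0.1734) + 1.56 × 0.1734 = 1.660 + 0.2705 = 1.930 mg/L.
DO = C_s − D = 10.1 − 1.930 = 8.170 mg/L.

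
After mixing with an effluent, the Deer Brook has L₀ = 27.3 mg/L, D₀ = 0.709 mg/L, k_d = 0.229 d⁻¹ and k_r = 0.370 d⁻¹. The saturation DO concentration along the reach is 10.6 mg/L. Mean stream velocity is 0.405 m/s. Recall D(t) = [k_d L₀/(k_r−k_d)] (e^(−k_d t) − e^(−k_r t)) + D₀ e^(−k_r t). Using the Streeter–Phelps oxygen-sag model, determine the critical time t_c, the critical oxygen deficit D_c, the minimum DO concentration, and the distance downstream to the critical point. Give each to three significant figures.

With k_r/k_d = 1.616 and 1 − D₀(k_r−k_d)/(k_d L₀) = 0.9840,
t_c = ln(1.616 × 0.9840) / (0.370 − 0.229) = ln(1.590) / 0.1410 = 0.4637/0.1410 = 3.288 d.
L(t_c) = L₀ e^(−k_d t_c) = 27.3 × 0.4709 = 12.86 mg/L, and at the critical point k_r D_c = k_d L, so D_c = (0.229/0.370) × 12.86 = 7.957 mg/L.
Minimum DO = C_s − D_c = 10.6 − 7.957 = 2.643 mg/L.
x_c = v t_c = 0.405 m/s × 3.288 d × 86400 s/d = 115100 m ≈ 115 km.

t_c ≈ 3.29 d; D_c ≈ 7.96 mg/L; min DO ≈ 2.64 mg/L; x_c ≈ 115 km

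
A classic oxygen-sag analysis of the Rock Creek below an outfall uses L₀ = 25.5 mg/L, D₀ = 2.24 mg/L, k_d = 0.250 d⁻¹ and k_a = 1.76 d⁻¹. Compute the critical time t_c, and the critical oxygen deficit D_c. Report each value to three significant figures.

With k_a/k_d = 7.040 and 1 − D₀(k_a−k_d)/(k_d L₀) = 0.4694,
t_c = ln(7.040 × 0.4694) / (1.76 − 0.250) = ln(3.305) / 1.510 = 1.195/1.510 = 0.7916 d.
L(t_c) = L₀ e^(−k_d t_c) = 25.5 × 0.8204 = 20.92 mg/L, and at the critical point k_a D_c = k_d L, so D_c = (0.250/1.76) × 20.92 = 2.972 mg/L.

t_c ≈ 0.792 d; D_c ≈ 2.97 mg/L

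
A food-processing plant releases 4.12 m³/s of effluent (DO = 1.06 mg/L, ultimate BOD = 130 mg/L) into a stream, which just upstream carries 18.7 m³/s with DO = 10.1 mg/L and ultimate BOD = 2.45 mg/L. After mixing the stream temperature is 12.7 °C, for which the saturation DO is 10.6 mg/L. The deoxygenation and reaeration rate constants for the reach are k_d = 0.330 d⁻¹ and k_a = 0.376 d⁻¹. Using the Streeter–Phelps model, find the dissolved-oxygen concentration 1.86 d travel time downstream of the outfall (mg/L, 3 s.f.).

DO ≈ 1.43 mg/L

Mixed DO = (18.7×10.1 + 4.12×1.06)/(18.7+4.12) = 193.2/22.82 = 8.468 mg/L.
Mixed L₀ = (18.7×2.45 + 4.12×130)/(22.82) = 581.4/22.82 = 25.48 mg/L.
Initial deficit D₀ = C_s − DO₀ = 10.6 − 8.468 = 2.132 mg/L.
D(1.86) = [0.330×25.48/(0.376−0.330)](e^(−0.330×1.86) − e^(−0.376×1.86)) + 2.132 e^(−0.376×1.86)
= 182.8 × (0.5413 − 0.4969) + 2.132 × 0.4969 = 9.172 mg/L.
DO = 10.6 − 9.172 = 1.428 mg/L.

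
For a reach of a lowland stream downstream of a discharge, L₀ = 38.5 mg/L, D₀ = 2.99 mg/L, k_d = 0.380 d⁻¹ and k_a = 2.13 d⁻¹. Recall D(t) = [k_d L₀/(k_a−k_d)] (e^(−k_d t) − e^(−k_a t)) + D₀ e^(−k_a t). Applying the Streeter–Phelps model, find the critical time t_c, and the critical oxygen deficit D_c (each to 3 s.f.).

t_c = [1/(k_a−k_d)] ln[(k_a/k_d)(1 − D₀(k_a−k_d)/(k_d L₀))]
= [1/(2.13−0.380)] ln[(2.13/0.380)(1 − 2.99×1.750/(0.380×38.5))]
= (1/1.750) ln[5.605 × 0.6423] = 0.5714 × ln(3.601) = 0.5714 × 1.281 = 0.7320 d.
L(t_c) = L₀ e^(−k_d t_c) = 38.5 × 0.7572 = 29.15 mg/L, and at the critical point k_a D_c = k_d L, so D_c = (0.380/2.13) × 29.15 = 5.201 mg/L.

t_c ≈ 0.732 d; D_c ≈ 5.20 mg/L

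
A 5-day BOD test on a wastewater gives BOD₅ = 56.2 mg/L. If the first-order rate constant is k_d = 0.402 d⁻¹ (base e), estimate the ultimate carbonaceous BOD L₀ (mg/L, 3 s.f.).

L₀ ≈ 64.9 mg/L

BOD₅ = L₀(1 − e^(−5k_d)) ⇒ L₀ = BOD₅ / (1 − e^(−5×0.402))
= 56.2 / (1 − 0.1340) = 56.2 / 0.8660 = 64.90 mg/L.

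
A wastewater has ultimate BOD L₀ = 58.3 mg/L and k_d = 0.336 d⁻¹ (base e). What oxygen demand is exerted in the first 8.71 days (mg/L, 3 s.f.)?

y_t = L₀(1 − e^(−k_d t)) = 58.3 × (1 − e^(−0.336×8.71))
= 58.3 × (1 − 0.05358) = 58.3 × 0.9464 = 55.18 mg/L.

y ≈ 55.2 mg/L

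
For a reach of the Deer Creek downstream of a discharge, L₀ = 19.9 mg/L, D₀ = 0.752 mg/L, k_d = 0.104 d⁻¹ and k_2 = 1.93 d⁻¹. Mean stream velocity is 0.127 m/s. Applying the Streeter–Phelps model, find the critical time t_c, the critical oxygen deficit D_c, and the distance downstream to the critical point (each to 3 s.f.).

t_c ≈ 1.00 d; D_c ≈ 0.966 mg/L; x_c ≈ 11.0 km

t_c = [1/(k_2−k_d)] ln[(k_2/k_d)(1 − D₀(k_2−k_d)/(k_d L₀))]
= [1/(1.93−0.104)] ln[(1.93/0.104)(1 − 0.752×1.826/(0.104×19.9))]
= (1/1.826) ln[18.56 × 0.3365] = 0.5476 × ln(6.245) = 0.5476 × 1.832 = 1.003 d.
D_c = (k_d/k_2) L₀ e^(−k_d t_c) = (0.104/1.93) × 19.9 × e^(−0.104×1.003) = 0.05389 × 19.9 × 0.9009 = 0.9661 mg/L.
x_c = v t_c = 0.127 m/s × 1.003 d × 86400 s/d = 11010 m ≈ 11.0 km.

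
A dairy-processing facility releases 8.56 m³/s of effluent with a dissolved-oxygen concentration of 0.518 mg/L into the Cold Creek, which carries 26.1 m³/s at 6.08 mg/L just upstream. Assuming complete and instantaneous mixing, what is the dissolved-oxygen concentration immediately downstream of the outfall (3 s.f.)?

Flow-weighted mixing: C = (Q_r C_r + Q_w C_w)/(Q_r + Q_w)
= (26.1×6.08 + 8.56×0.518)/(26.1 + 8.56) = 163.1/34.66 = 4.706 mg/L.

4.71 mg/L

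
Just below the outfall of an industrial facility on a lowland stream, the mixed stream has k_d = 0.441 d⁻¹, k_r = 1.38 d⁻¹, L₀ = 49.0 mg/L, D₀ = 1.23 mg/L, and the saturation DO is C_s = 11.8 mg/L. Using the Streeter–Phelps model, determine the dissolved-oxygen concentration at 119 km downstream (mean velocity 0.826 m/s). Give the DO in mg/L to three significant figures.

Travel time t = x/v = 119 km / (0.826 m/s) = 119000 m / 0.826 m/s = 144100 s = 1.667 d.
k_d L₀/(k_r−k_d) = 0.441×49.0/(1.38−0.441) = 21.61/0.9390 = 23.01 mg/L.
e^(−k_d t) = e^(−0.441×1.667) = 0.4793; e^(−k_r t) = e^(−1.38×1.667) = 0.1002.
D = 23.01 × (0.4793 − 0.1002) + 1.23 × 0.1002 = 8.726 + 0.1232 = 8.849 mg/L.
DO = C_s − D = 11.8 − 8.849 = 2.951 mg/L.

DO ≈ 2.95 mg/L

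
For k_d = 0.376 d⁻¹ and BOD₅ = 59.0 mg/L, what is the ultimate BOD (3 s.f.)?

BOD₅ = L₀(1 − e^(−5k_d)) ⇒ L₀ = BOD₅ / (1 − e^(−5×0.376))
= 59.0 / (1 − 0.1526) = 59.0 / 0.8474 = 69.62 mg/L.

L₀ ≈ 69.6 mg/L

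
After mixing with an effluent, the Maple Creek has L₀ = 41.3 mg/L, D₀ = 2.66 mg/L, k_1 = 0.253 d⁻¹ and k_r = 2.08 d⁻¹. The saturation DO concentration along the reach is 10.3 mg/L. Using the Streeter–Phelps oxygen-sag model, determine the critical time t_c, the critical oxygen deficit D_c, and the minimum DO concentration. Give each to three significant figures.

t_c ≈ 0.811 d; D_c ≈ 4.09 mg/L; min DO ≈ 6.21 mg/L

With k_r/k_1 = 8.221 and 1 − D₀(k_r−k_1)/(k_1 L₀) = 0.5349,
t_c = ln(8.221 × 0.5349) / (2.08 − 0.253) = ln(4.398) / 1.827 = 1.481/1.827 = 0.8106 d.
D_c = (k_1/k_r) L₀ e^(−k_1 t_c) = (0.253/2.08) × 41.3 × e^(−0.253×0.8106) = 0.1216 × 41.3 × 0.8146 = 4.092 mg/L.
Minimum DO = C_s − D_c = 10.3 − 4.092 = 6.208 mg/L.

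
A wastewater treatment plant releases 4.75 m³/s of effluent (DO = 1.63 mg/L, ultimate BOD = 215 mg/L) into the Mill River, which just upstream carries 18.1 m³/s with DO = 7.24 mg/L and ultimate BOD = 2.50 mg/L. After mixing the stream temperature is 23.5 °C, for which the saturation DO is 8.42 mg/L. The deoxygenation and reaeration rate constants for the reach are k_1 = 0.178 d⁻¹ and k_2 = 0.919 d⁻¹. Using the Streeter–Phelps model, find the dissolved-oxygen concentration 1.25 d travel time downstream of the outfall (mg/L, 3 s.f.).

Mixed DO = (18.1×7.24 + 4.75×1.63)/(18.1+4.75) = 138.8/22.85 = 6.074 mg/L.
Mixed L₀ = (18.1×2.50 + 4.75×215)/(22.85) = 1066/22.85 = 46.67 mg/L.
Initial deficit D₀ = C_s − DO₀ = 8.42 − 6.074 = 2.346 mg/L.
D(1.25) = [0.178×46.67/(0.919−0.178)](e^(−0.178×1.25) − e^(−0.919×1.25)) + 2.346 e^(−0.919×1.25)
= 11.21 × (0.8005 − 0.3170) + 2.346 × 0.3170 = 6.165 mg/L.
DO = 8.42 − 6.165 = 2.255 mg/L.

DO ≈ 2.26 mg/L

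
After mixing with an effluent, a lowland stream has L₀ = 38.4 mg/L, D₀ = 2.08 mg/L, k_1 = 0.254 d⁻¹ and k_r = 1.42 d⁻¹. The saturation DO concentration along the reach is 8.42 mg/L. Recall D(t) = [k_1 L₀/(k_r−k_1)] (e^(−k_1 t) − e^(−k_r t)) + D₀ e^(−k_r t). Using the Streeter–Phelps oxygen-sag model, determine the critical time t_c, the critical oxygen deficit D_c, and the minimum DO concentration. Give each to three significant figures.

t_c ≈ 1.23 d; D_c ≈ 5.02 mg/L; min DO ≈ 3.40 mg/L

With k_r/k_1 = 5.591 and 1 − D₀(k_r−k_1)/(k_1 L₀) = 0.7513,
t_c = ln(5.591 × 0.7513) / (1.42 − 0.254) = ln(4.200) / 1.166 = 1.435/1.166 = 1.231 d.
D_c = (k_1/k_r) L₀ e^(−k_1 t_c) = (0.254/1.42) × 38.4 × e^(−0.254×1.231) = 0.1789 × 38.4 × 0.7315 = 5.025 mg/L.
Minimum DO = C_s − D_c = 8.42 − 5.025 = 3.395 mg/L.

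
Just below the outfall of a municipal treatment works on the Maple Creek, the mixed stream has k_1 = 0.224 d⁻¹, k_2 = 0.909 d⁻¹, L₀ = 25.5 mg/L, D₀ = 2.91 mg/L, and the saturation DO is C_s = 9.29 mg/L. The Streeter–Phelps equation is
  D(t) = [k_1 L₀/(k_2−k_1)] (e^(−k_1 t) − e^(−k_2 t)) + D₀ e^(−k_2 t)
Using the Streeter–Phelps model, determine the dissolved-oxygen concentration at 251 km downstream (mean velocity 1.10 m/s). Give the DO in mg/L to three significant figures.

Travel time t = x/v = 251 km / (1.10 m/s) = 251000 m / 1.10 m/s = 228200 s = 2.641 d.
k_1 L₀/(k_2−k_1) = 0.224×25.5/(0.909−0.224) = 5.712/0.6850 = 8.339 mg/L.
e^(−k_1 t) = e^(−0.224×2.641) = 0.5535; e^(−k_2 t) = e^(−0.909×2.641) = 0.09066.
D = 8.339 × (0.5535 − 0.09066) + 2.91 × 0.09066 = 3.859 + 0.2638 = 4.123 mg/L.
DO = C_s − D = 9.29 − 4.123 = 5.167 mg/L.

DO ≈ 5.17 mg/L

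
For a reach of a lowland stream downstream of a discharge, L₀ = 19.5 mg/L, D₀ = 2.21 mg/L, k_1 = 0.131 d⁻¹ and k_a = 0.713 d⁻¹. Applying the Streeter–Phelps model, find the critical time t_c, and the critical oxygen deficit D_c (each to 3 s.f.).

At the critical point dD/dt = 0, so k_1 L₀ e^(−k_1 t) = k_a D. Substituting D(t) from the Streeter–Phelps equation and solving for t gives
t_c = ln[(k_a/k_1)(1 − D₀(k_a−k_1)/(k_1 L₀))] / (k_a−k_1).
Here k_a−k_1 = 0.5820 d⁻¹ and 1 − D₀(k_a−k_1)/(k_1 L₀) = 1 − 2.21×0.5820/(0.131×19.5) = 0.4965, so
t_c = ln(5.443 × 0.4965) / 0.5820 = 0.9941 / 0.5820 = 1.708 d.
L(t_c) = L₀ e^(−k_1 t_c) = 19.5 × 0.7995 = 15.59 mg/L, and at the critical point k_a D_c = k_1 L, so D_c = (0.131/0.713) × 15.59 = 2.864 mg/L.

t_c ≈ 1.71 d; D_c ≈ 2.86 mg/L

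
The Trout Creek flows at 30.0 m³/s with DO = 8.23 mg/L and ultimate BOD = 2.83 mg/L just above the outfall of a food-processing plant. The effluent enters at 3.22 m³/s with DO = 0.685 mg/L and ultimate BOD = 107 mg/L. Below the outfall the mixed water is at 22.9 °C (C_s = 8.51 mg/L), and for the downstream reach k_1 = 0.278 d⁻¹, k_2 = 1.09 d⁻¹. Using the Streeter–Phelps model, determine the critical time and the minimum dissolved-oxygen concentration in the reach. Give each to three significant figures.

t_c ≈ 1.36 d; minimum DO ≈ 6.25 mg/L

Mixed DO = (30.0×8.23 + 3.22×0.685)/(30.0+3.22) = 249.1/33.22 = 7.499 mg/L.
Mixed L₀ = (30.0×2.83 + 3.22×107)/(33.22) = 429.4/33.22 = 12.93 mg/L.
Initial deficit D₀ = C_s − DO₀ = 8.51 − 7.499 = 1.011 mg/L.
t_c = (1/0.8120) ln[(1.09/0.278)(1 − 1.011×0.8120/(0.278×12.93))] = 1.232 × ln(3.025) = 1.363 d.
D_c = (0.278/1.09) × 12.93 × e^(−0.278×1.363) = 0.2550 × 12.93 × 0.6846 = 2.257 mg/L.
Minimum DO = 8.51 − 2.257 = 6.253 mg/L.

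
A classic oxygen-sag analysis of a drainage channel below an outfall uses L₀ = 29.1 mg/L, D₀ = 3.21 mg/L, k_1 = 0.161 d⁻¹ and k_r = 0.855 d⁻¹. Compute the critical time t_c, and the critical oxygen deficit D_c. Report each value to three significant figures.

t_c ≈ 1.48 d; D_c ≈ 4.32 mg/L

At the critical point dD/dt = 0, so k_1 L₀ e^(−k_1 t) = k_r D. Substituting D(t) from the Streeter–Phelps equation and solving for t gives
t_c = ln[(k_r/k_1)(1 − D₀(k_r−k_1)/(k_1 L₀))] / (k_r−k_1).
Here k_r−k_1 = 0.6940 d⁻¹ and 1 − D₀(k_r−k_1)/(k_1 L₀) = 1 − 3.21×0.6940/(0.161×29.1) = 0.5245, so
t_c = ln(5.311 × 0.5245) / 0.6940 = 1.024 / 0.6940 = 1.476 d.
D_c = (k_1/k_r) L₀ e^(−k_1 t_c) = (0.161/0.855) × 29.1 × e^(−0.161×1.476) = 0.1883 × 29.1 × 0.7885 = 4.321 mg/L.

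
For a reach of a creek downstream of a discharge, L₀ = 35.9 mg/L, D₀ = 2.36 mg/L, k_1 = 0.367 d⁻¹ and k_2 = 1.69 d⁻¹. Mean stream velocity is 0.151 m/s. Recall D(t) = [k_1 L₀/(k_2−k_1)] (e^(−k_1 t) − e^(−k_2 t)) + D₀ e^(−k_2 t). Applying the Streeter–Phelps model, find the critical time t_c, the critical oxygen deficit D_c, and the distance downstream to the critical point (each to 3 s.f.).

t_c ≈ 0.950 d; D_c ≈ 5.50 mg/L; x_c ≈ 12.4 km

t_c = [1/(k_2−k_1)] ln[(k_2/k_1)(1 − D₀(k_2−k_1)/(k_1 L₀))]
= [1/(1.69−0.367)] ln[(1.69/0.367)(1 − 2.36×1.323/(0.367×35.9))]
= (1/1.323) ln[4.605 × 0.7630] = 0.7559 × ln(3.514) = 0.7559 × 1.257 = 0.9498 d.
L(t_c) = L₀ e^(−k_1 t_c) = 35.9 × 0.7057 = 25.33 mg/L, and at the critical point k_2 D_c = k_1 L, so D_c = (0.367/1.69) × 25.33 = 5.501 mg/L.
x_c = v t_c = 0.151 m/s × 0.9498 d × 86400 s/d = 12390 m ≈ 12.4 km.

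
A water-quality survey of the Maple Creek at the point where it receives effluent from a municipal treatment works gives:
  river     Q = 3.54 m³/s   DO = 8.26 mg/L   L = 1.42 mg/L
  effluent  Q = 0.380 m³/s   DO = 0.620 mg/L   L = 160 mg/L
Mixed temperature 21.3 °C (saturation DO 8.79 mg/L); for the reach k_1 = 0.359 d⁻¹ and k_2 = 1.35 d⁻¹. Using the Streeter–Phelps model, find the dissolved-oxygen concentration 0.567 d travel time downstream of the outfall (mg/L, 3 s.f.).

DO ≈ 6.07 mg/L

Mixed DO = (3.54×8.26 + 0.380×0.620)/(3.54+0.380) = 29.48/3.920 = 7.519 mg/L.
Mixed L₀ = (3.54×1.42 + 0.380×160)/(3.920) = 65.83/3.920 = 16.79 mg/L.
Initial deficit D₀ = C_s − DO₀ = 8.79 − 7.519 = 1.271 mg/L.
D(0.567) = [0.359×16.79/(1.35−0.359)](e^(−0.359×0.567) − e^(−1.35×0.567)) + 1.271 e^(−1.35×0.567)
= 6.083 × (0.8158 − 0.4651) + 1.271 × 0.4651 = 2.724 mg/L.
DO = 8.79 − 2.724 = 6.066 mg/L.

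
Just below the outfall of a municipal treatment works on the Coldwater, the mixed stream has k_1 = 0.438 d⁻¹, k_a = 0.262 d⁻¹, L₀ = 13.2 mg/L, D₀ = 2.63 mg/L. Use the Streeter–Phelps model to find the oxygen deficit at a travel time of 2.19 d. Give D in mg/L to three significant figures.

k_1 L₀/(k_a−k_1) = 0.438×13.2/(0.262−0.438) = 5.782/-0.1760 = -32.85 mg/L.
e^(−k_1 t) = e^(−0.438×2.190) = 0.3832; e^(−k_a t) = e^(−0.262×2.190) = 0.5634.
D = -32.85 × (0.3832 − 0.5634) + 2.63 × 0.5634 = 5.920 + 1.482 = 7.401 mg/L.

D ≈ 7.40 mg/L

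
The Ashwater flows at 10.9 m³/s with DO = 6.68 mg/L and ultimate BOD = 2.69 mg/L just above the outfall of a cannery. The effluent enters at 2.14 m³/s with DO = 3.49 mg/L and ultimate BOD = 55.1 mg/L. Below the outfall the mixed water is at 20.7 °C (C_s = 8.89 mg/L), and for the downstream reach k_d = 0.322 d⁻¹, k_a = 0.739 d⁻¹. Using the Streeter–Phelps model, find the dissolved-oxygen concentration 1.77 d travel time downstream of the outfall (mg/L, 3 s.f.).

Mixed DO = (10.9×6.68 + 2.14×3.49)/(10.9+2.14) = 80.28/13.04 = 6.156 mg/L.
Mixed L₀ = (10.9×2.69 + 2.14×55.1)/(13.04) = 147.2/13.04 = 11.29 mg/L.
Initial deficit D₀ = C_s − DO₀ = 8.89 − 6.156 = 2.734 mg/L.
D(1.77) = [0.322×11.29/(0.739−0.322)](e^(−0.322×1.77) − e^(−0.739×1.77)) + 2.734 e^(−0.739×1.77)
= 8.719 × (0.5656 − 0.2704) + 2.734 × 0.2704 = 3.313 mg/L.
DO = 8.89 − 3.313 = 5.577 mg/L.

DO ≈ 5.58 mg/L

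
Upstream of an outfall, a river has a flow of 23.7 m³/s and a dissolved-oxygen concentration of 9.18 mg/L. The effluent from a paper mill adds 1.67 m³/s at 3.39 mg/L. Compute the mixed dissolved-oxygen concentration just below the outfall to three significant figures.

Flow-weighted mixing: C = (Q_r C_r + Q_w C_w)/(Q_r + Q_w)
= (23.7×9.18 + 1.67×3.39)/(23.7 + 1.67) = 223.2/25.37 = 8.799 mg/L.

8.80 mg/L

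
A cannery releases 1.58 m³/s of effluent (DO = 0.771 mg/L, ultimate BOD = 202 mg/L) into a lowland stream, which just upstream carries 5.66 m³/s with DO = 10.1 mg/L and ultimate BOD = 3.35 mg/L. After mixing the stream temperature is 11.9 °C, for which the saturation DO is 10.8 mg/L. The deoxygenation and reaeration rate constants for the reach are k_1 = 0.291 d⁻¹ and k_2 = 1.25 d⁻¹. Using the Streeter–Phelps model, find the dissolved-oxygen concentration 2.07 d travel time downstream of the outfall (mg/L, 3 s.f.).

Mixed DO = (5.66×10.1 + 1.58×0.771)/(5.66+1.58) = 58.38/7.240 = 8.064 mg/L.
Mixed L₀ = (5.66×3.35 + 1.58×202)/(7.240) = 338.1/7.240 = 46.70 mg/L.
Initial deficit D₀ = C_s − DO₀ = 10.8 − 8.064 = 2.736 mg/L.
D(2.07) = [0.291×46.70/(1.25−0.291)](e^(−0.291×2.07) − e^(−1.25×2.07)) + 2.736 e^(−1.25×2.07)
= 14.17 × (0.5475 − 0.07521) + 2.736 × 0.07521 = 6.899 mg/L.
DO = 10.8 − 6.899 = 3.901 mg/L.

DO ≈ 3.90 mg/L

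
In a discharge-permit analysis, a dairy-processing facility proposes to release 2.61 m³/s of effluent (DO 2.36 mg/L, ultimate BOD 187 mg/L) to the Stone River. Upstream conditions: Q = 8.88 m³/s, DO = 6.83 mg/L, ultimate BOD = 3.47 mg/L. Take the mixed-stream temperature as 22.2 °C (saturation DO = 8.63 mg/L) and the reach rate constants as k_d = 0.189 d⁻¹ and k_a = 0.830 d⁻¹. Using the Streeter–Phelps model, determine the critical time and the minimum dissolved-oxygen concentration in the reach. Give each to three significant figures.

Mixed DO = (8.88×6.83 + 2.61×2.36)/(8.88+2.61) = 66.81/11.49 = 5.815 mg/L.
Mixed L₀ = (8.88×3.47 + 2.61×187)/(11.49) = 518.9/11.49 = 45.16 mg/L.
Initial deficit D₀ = C_s − DO₀ = 8.63 − 5.815 = 2.815 mg/L.
t_c = (1/0.6410) ln[(0.830/0.189)(1 − 2.815×0.6410/(0.189×45.16))] = 1.560 × ln(3.463) = 1.938 d.
D_c = (0.189/0.830) × 45.16 × e^(−0.189×1.938) = 0.2277 × 45.16 × 0.6933 = 7.130 mg/L.
Minimum DO = 8.63 − 7.130 = 1.500 mg/L.

t_c ≈ 1.94 d; minimum DO ≈ 1.50 mg/L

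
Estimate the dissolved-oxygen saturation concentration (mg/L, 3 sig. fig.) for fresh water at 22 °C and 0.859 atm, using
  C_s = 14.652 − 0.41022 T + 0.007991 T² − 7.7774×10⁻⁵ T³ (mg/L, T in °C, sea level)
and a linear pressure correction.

At sea level: C_s = 14.652 − 0.41022×22 + 0.007991×22² − 7.7774×10⁻⁵×22³ = 8.667 mg/L.
Pressure correction: C_s' = 8.667 × 0.859 = 7.445 mg/L.

C_s ≈ 7.44 mg/L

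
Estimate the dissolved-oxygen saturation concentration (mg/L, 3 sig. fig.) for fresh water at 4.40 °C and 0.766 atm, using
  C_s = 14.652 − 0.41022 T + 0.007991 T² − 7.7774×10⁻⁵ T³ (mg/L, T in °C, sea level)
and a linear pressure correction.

At sea level: C_s = 14.652 − 0.41022×4.40 + 0.007991×4.40² − 7.7774×10⁻⁵×4.40³ = 13.00 mg/L.
Pressure correction: C_s' = 13.00 × 0.766 = 9.954 mg/L.

C_s ≈ 9.95 mg/L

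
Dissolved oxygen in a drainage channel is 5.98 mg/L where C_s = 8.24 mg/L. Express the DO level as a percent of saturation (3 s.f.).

% saturation = C/C_s × 100 = 5.98/8.24 × 100 = 72.6 %.

72.6 % saturation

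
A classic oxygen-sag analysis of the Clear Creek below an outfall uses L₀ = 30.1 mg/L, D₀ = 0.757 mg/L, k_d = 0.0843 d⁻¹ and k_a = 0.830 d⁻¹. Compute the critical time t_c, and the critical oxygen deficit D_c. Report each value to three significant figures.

t_c ≈ 2.73 d; D_c ≈ 2.43 mg/L

With k_a/k_d = 9.846 and 1 − D₀(k_a−k_d)/(k_d L₀) = 0.7775,
t_c = ln(9.846 × 0.7775) / (0.830 − 0.0843) = ln(7.655) / 0.7457 = 2.035/0.7457 = 2.730 d.
D_c = (k_d/k_a) L₀ e^(−k_d t_c) = (0.0843/0.830) × 30.1 × e^(−0.0843×2.730) = 0.1016 × 30.1 × 0.7945 = 2.429 mg/L.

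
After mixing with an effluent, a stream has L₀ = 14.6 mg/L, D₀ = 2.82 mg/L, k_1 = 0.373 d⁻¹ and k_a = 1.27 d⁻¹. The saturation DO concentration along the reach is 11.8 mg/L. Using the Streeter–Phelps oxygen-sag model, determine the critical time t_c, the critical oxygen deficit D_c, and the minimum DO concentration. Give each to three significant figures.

t_c ≈ 0.670 d; D_c ≈ 3.34 mg/L; min DO ≈ 8.46 mg/L

With k_a/k_1 = 3.405 and 1 − D₀(k_a−k_1)/(k_1 L₀) = 0.5355,
t_c = ln(3.405 × 0.5355) / (1.27 − 0.373) = ln(1.823) / 0.8970 = 0.6007/0.8970 = 0.6696 d.
L(t_c) = L₀ e^(−k_1 t_c) = 14.6 × 0.7790 = 11.37 mg/L, and at the critical point k_a D_c = k_1 L, so D_c = (0.373/1.27) × 11.37 = 3.340 mg/L.
Minimum DO = C_s − D_c = 11.8 − 3.340 = 8.460 mg/L.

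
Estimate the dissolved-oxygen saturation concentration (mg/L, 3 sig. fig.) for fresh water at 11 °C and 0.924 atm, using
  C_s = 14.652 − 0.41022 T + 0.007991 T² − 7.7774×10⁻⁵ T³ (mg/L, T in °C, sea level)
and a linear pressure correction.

C_s ≈ 10.2 mg/L

At sea level: C_s = 14.652 − 0.41022×11 + 0.007991×11² − 7.7774×10⁻⁵×11³ = 11.00 mg/L.
Pressure correction: C_s' = 11.00 × 0.924 = 10.17 mg/L.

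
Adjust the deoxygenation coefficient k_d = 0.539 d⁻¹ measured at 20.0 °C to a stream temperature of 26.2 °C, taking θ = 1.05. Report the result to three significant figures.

k_d ≈ 0.729 d⁻¹

k_d(T₂) = k_d(T₁) · θ^(T₂−T₁) = 0.539 × 1.05^(26.2−20.0)
= 0.539 × 1.05^6.20 = 0.539 × 1.353 = 0.7294 d⁻¹.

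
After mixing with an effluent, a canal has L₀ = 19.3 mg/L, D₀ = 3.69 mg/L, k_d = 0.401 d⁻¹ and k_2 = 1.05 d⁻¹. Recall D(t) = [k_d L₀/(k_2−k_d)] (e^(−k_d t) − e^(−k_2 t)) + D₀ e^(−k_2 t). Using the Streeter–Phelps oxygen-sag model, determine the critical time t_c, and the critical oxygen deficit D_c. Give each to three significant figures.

t_c ≈ 0.913 d; D_c ≈ 5.11 mg/L

At the critical point dD/dt = 0, so k_d L₀ e^(−k_d t) = k_2 D. Substituting D(t) from the Streeter–Phelps equation and solving for t gives
t_c = ln[(k_2/k_d)(1 − D₀(k_2−k_d)/(k_d L₀))] / (k_2−k_d).
Here k_2−k_d = 0.6490 d⁻¹ and 1 − D₀(k_2−k_d)/(k_d L₀) = 1 − 3.69×0.6490/(0.401×19.3) = 0.6906, so
t_c = ln(2.618 × 0.6906) / 0.6490 = 0.5923 / 0.6490 = 0.9127 d.
D_c = (k_d/k_2) L₀ e^(−k_d t_c) = (0.401/1.05) × 19.3 × e^(−0.401×0.9127) = 0.3819 × 19.3 × 0.6935 = 5.112 mg/L.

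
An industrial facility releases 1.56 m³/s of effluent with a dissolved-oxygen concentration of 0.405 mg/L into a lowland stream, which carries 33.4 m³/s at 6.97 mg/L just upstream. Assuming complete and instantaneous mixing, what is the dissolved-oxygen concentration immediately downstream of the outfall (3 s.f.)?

6.68 mg/L

Flow-weighted mixing: C = (Q_r C_r + Q_w C_w)/(Q_r + Q_w)
= (33.4×6.97 + 1.56×0.405)/(33.4 + 1.56) = 233.4/34.96 = 6.677 mg/L.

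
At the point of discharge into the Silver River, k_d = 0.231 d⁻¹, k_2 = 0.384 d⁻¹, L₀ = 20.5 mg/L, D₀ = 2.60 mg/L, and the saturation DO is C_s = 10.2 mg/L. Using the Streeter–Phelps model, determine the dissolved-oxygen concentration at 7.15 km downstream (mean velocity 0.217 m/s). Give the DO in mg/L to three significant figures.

DO ≈ 6.35 mg/L

Travel time t = x/v = 7.15 km / (0.217 m/s) = 7150 m / 0.217 m/s = 32950 s = 0.3814 d.
k_d L₀/(k_2−k_d) = 0.231×20.5/(0.384−0.231) = 4.736/0.1530 = 30.95 mg/L.
e^(−k_d t) = e^(−0.231×0.3814) = 0.9157; e^(−k_2 t) = e^(−0.384×0.3814) = 0.8638.
D = 30.95 × (0.9157 − 0.8638) + 2.60 × 0.8638 = 1.606 + 2.246 = 3.852 mg/L.
DO = C_s − D = 10.2 − 3.852 = 6.348 mg/L.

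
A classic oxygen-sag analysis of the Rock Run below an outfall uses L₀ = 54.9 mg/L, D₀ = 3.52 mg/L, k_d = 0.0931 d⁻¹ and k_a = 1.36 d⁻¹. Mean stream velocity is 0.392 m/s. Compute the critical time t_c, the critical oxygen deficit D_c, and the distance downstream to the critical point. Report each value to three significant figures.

t_c ≈ 0.491 d; D_c ≈ 3.59 mg/L; x_c ≈ 16.6 km

t_c = [1/(k_a−k_d)] ln[(k_a/k_d)(1 − D₀(k_a−k_d)/(k_d L₀))]
= [1/(1.36−0.0931)] ln[(1.36/0.0931)(1 − 3.52×1.267/(0.0931×54.9))]
= (1/1.267) ln[14.61 × 0.1275] = 0.7893 × ln(1.863) = 0.7893 × 0.6220 = 0.4909 d.
D_c = (k_d/k_a) L₀ e^(−k_d t_c) = (0.0931/1.36) × 54.9 × e^(−0.0931×0.4909) = 0.06846 × 54.9 × 0.9553 = 3.590 mg/L.
x_c = v t_c = 0.392 m/s × 0.4909 d × 86400 s/d = 16630 m ≈ 16.6 km.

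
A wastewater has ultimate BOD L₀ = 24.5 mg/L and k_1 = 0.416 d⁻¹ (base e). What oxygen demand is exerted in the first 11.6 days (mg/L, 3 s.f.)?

y_t = L₀(1 − e^(−k_1 t)) = 24.5 × (1 − e^(−0.416×11.6))
= 24.5 × (1 − 0.008022) = 24.5 × 0.9920 = 24.30 mg/L.

y ≈ 24.3 mg/L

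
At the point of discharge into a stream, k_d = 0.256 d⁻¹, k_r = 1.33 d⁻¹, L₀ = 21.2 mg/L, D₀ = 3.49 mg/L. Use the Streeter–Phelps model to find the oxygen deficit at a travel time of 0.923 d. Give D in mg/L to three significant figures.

k_d L₀/(k_r−k_d) = 0.256×21.2/(1.33−0.256) = 5.427/1.074 = 5.053 mg/L.
e^(−k_d t) = e^(−0.256×0.9230) = 0.7896; e^(−k_r t) = e^(−1.33×0.9230) = 0.2930.
D = 5.053 × (0.7896 − 0.2930) + 3.49 × 0.2930 = 2.509 + 1.023 = 3.532 mg/L.

D ≈ 3.53 mg/L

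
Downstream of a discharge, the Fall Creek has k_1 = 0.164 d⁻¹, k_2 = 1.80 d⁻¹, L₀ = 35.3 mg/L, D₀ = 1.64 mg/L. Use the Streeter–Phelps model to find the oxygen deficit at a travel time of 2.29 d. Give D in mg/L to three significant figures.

D ≈ 2.40 mg/L

k_1 L₀/(k_2−k_1) = 0.164×35.3/(1.80−0.164) = 5.789/1.636 = 3.539 mg/L.
e^(−k_1 t) = e^(−0.164×2.290) = 0.6869; e^(−k_2 t) = e^(−1.80×2.290) = 0.01621.
D = 3.539 × (0.6869 − 0.01621) + 1.64 × 0.01621 = 2.373 + 0.02659 = 2.400 mg/L.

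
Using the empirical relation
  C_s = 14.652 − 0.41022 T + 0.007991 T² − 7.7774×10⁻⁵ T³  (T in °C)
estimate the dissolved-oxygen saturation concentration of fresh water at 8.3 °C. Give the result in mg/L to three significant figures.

C_s ≈ 11.8 mg/L

C_s = 14.652 − 0.41022×8.3 + 0.007991×8.3² − 7.7774×10⁻⁵×8.3³ = 11.75 mg/L.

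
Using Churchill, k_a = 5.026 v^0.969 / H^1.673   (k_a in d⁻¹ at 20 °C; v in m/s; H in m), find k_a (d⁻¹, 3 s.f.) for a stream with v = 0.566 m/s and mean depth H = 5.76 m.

k_a = 5.026 × 0.566^0.969 / 5.76^1.673 = 5.026 × 0.5761 / 18.71 = 0.1547 d⁻¹.

k_a ≈ 0.155 d⁻¹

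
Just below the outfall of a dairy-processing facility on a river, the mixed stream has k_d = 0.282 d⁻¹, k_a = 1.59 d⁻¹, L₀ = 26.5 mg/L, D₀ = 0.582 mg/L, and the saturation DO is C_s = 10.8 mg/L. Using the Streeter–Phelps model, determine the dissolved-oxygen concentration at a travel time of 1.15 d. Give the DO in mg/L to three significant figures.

k_d L₀/(k_a−k_d) = 0.282×26.5/(1.59−0.282) = 7.473/1.308 = 5.713 mg/L.
e^(−k_d t) = e^(−0.282×1.150) = 0.7230; e^(−k_a t) = e^(−1.59×1.150) = 0.1607.
D = 5.713 × (0.7230 − 0.1607) + 0.582 × 0.1607 = 3.213 + 0.09350 = 3.307 mg/L.
DO = C_s − D = 10.8 − 3.307 = 7.493 mg/L.

DO ≈ 7.49 mg/L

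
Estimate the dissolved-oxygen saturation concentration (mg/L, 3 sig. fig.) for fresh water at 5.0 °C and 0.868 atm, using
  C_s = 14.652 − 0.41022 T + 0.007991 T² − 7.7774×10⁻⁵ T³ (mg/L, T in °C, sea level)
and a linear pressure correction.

C_s ≈ 11.1 mg/L

At sea level: C_s = 14.652 − 0.41022×5.0 + 0.007991×5.0² − 7.7774×10⁻⁵×5.0³ = 12.79 mg/L.
Pressure correction: C_s' = 12.79 × 0.868 = 11.10 mg/L.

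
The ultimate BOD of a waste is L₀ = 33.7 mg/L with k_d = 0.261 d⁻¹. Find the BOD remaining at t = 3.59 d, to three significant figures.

L ≈ 13.2 mg/L

L_t = L₀ e^(−k_d t) = 33.7 × e^(−0.261×3.59) = 33.7 × 0.3918 = 13.20 mg/L.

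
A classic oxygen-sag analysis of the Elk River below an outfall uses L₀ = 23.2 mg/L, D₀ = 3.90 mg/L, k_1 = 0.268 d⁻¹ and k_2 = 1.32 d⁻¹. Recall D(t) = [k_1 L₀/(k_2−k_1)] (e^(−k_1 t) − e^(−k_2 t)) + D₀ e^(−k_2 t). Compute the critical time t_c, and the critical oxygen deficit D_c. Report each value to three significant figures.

With k_2/k_1 = 4.925 and 1 − D₀(k_2−k_1)/(k_1 L₀) = 0.3401,
t_c = ln(4.925 × 0.3401) / (1.32 − 0.268) = ln(1.675) / 1.052 = 0.5160/1.052 = 0.4905 d.
L(t_c) = L₀ e^(−k_1 t_c) = 23.2 × 0.8768 = 20.34 mg/L, and at the critical point k_2 D_c = k_1 L, so D_c = (0.268/1.32) × 20.34 = 4.130 mg/L.

t_c ≈ 0.490 d; D_c ≈ 4.13 mg/L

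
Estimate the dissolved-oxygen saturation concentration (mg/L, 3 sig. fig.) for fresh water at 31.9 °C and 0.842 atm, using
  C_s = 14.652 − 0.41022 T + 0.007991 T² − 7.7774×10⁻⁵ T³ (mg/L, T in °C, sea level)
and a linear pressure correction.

C_s ≈ 6.04 mg/L

At sea level: C_s = 14.652 − 0.41022×31.9 + 0.007991×31.9² − 7.7774×10⁻⁵×31.9³ = 7.173 mg/L.
Pressure correction: C_s' = 7.173 × 0.842 = 6.040 mg/L.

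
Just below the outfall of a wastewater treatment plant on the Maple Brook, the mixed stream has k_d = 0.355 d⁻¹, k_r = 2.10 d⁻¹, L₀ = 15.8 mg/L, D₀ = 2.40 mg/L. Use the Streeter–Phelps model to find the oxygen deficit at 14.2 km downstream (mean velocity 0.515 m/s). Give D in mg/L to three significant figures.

D ≈ 2.45 mg/L

Travel time t = x/v = 14.2 km / (0.515 m/s) = 14200 m / 0.515 m/s = 27570 s = 0.3191 d.
k_d L₀/(k_r−k_d) = 0.355×15.8/(2.10−0.355) = 5.609/1.745 = 3.214 mg/L.
e^(−k_d t) = e^(−0.355×0.3191) = 0.8929; e^(−k_r t) = e^(−2.10×0.3191) = 0.5116.
D = 3.214 × (0.8929 − 0.5116) + 2.40 × 0.5116 = 1.226 + 1.228 = 2.453 mg/L.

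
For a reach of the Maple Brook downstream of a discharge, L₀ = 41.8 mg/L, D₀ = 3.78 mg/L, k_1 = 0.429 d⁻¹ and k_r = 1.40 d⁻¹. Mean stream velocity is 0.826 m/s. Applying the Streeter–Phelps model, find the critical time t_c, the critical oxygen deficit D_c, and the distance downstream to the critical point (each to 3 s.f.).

At the critical point dD/dt = 0, so k_1 L₀ e^(−k_1 t) = k_r D. Substituting D(t) from the Streeter–Phelps equation and solving for t gives
t_c = ln[(k_r/k_1)(1 − D₀(k_r−k_1)/(k_1 L₀))] / (k_r−k_1).
Here k_r−k_1 = 0.9710 d⁻¹ and 1 − D₀(k_r−k_1)/(k_1 L₀) = 1 − 3.78×0.9710/(0.429×41.8) = 0.7953, so
t_c = ln(3.263 × 0.7953) / 0.9710 = 0.9538 / 0.9710 = 0.9822 d.
L(t_c) = L₀ e^(−k_1 t_c) = 41.8 × 0.6561 = 27.43 mg/L, and at the critical point k_r D_c = k_1 L, so D_c = (0.429/1.40) × 27.43 = 8.404 mg/L.
x_c = v t_c = 0.826 m/s × 0.9822 d × 86400 s/d = 70100 m ≈ 70.1 km.

t_c ≈ 0.982 d; D_c ≈ 8.40 mg/L; x_c ≈ 70.1 km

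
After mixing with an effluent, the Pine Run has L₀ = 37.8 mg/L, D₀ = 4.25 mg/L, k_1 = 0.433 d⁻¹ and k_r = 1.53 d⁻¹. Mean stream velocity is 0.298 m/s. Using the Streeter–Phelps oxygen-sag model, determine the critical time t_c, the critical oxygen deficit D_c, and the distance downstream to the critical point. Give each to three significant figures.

t_c ≈ 0.845 d; D_c ≈ 7.42 mg/L; x_c ≈ 21.8 km

t_c = [1/(k_r−k_1)] ln[(k_r/k_1)(1 − D₀(k_r−k_1)/(k_1 L₀))]
= [1/(1.53−0.433)] ln[(1.53/0.433)(1 − 4.25×1.097/(0.433×37.8))]
= (1/1.097) ln[3.533 × 0.7152] = 0.9116 × ln(2.527) = 0.9116 × 0.9270 = 0.8451 d.
L(t_c) = L₀ e^(−k_1 t_c) = 37.8 × 0.6936 = 26.22 mg/L, and at the critical point k_r D_c = k_1 L, so D_c = (0.433/1.53) × 26.22 = 7.420 mg/L.
x_c = v t_c = 0.298 m/s × 0.8451 d × 86400 s/d = 21760 m ≈ 21.8 km.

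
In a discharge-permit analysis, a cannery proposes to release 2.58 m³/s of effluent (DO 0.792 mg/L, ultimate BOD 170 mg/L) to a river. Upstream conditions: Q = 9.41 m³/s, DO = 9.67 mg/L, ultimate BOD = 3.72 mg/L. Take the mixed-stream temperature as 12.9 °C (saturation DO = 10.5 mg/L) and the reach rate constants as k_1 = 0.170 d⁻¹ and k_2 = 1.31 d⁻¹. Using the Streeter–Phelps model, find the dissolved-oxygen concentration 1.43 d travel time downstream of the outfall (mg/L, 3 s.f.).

Mixed DO = (9.41×9.67 + 2.58×0.792)/(9.41+2.58) = 93.04/11.99 = 7.760 mg/L.
Mixed L₀ = (9.41×3.72 + 2.58×170)/(11.99) = 473.6/11.99 = 39.50 mg/L.
Initial deficit D₀ = C_s − DO₀ = 10.5 − 7.760 = 2.740 mg/L.
D(1.43) = [0.170×39.50/(1.31−0.170)](e^(−0.170×1.43) − e^(−1.31×1.43)) + 2.740 e^(−1.31×1.43)
= 5.890 × (0.7842 − 0.1536) + 2.740 × 0.1536 = 4.135 mg/L.
DO = 10.5 − 4.135 = 6.365 mg/L.

DO ≈ 6.36 mg/L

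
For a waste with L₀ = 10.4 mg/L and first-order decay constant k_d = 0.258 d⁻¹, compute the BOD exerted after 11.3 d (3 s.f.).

y_t = L₀(1 − e^(−k_d t)) = 10.4 × (1 − e^(−0.258×11.3))
= 10.4 × (1 − 0.05418) = 10.4 × 0.9458 = 9.837 mg/L.

y ≈ 9.84 mg/L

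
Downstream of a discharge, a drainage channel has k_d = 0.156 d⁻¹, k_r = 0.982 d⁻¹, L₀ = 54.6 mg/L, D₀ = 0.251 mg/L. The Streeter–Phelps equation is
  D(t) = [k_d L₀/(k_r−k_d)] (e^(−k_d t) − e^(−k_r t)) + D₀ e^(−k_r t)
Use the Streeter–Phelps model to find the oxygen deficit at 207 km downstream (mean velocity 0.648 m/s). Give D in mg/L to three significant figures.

Travel time t = x/v = 207 km / (0.648 m/s) = 207000 m / 0.648 m/s = 319400 s = 3.697 d.
k_d L₀/(k_r−k_d) = 0.156×54.6/(0.982−0.156) = 8.518/0.8260 = 10.31 mg/L.
e^(−k_d t) = e^(−0.156×3.697) = 0.5617; e^(−k_r t) = e^(−0.982×3.697) = 0.02650.
D = 10.31 × (0.5617 − 0.02650) + 0.251 × 0.02650 = 5.519 + 0.006651 = 5.526 mg/L.

D ≈ 5.53 mg/L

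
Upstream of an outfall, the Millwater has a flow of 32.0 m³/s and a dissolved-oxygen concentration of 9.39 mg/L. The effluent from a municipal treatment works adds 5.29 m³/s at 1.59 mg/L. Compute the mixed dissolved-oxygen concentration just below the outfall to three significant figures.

8.28 mg/L

Flow-weighted mixing: C = (Q_r C_r + Q_w C_w)/(Q_r + Q_w)
= (32.0×9.39 + 5.29×1.59)/(32.0 + 5.29) = 308.9/37.29 = 8.283 mg/L.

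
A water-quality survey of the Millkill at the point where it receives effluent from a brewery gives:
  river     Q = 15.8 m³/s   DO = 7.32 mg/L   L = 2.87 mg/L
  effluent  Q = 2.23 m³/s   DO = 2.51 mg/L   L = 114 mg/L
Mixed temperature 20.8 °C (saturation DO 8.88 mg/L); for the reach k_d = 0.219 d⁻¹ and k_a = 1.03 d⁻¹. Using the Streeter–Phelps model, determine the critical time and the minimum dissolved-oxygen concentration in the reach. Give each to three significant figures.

Mixed DO = (15.8×7.32 + 2.23×2.51)/(15.8+2.23) = 121.3/18.03 = 6.725 mg/L.
Mixed L₀ = (15.8×2.87 + 2.23×114)/(18.03) = 299.6/18.03 = 16.61 mg/L.
Initial deficit D₀ = C_s − DO₀ = 8.88 − 6.725 = 2.155 mg/L.
t_c = (1/0.8110) ln[(1.03/0.219)(1 − 2.155×0.8110/(0.219×16.61))] = 1.233 × ln(2.444) = 1.102 d.
D_c = (0.219/1.03) × 16.61 × e^(−0.219×1.102) = 0.2126 × 16.61 × 0.7856 = 2.775 mg/L.
Minimum DO = 8.88 − 2.775 = 6.105 mg/L.

t_c ≈ 1.10 d; minimum DO ≈ 6.10 mg/L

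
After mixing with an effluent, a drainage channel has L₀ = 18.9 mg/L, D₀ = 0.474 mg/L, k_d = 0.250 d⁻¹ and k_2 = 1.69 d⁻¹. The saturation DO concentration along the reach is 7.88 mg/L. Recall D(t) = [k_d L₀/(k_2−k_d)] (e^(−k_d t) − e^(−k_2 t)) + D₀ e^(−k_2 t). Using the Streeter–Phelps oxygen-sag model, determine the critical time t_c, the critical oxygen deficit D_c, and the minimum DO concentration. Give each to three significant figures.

t_c ≈ 1.22 d; D_c ≈ 2.06 mg/L; min DO ≈ 5.82 mg/L

At the critical point dD/dt = 0, so k_d L₀ e^(−k_d t) = k_2 D. Substituting D(t) from the Streeter–Phelps equation and solving for t gives
t_c = ln[(k_2/k_d)(1 − D₀(k_2−k_d)/(k_d L₀))] / (k_2−k_d).
Here k_2−k_d = 1.440 d⁻¹ and 1 − D₀(k_2−k_d)/(k_d L₀) = 1 − 0.474×1.440/(0.250×18.9) = 0.8555, so
t_c = ln(6.760 × 0.8555) / 1.440 = 1.755 / 1.440 = 1.219 d.
L(t_c) = L₀ e^(−k_d t_c) = 18.9 × 0.7374 = 13.94 mg/L, and at the critical point k_2 D_c = k_d L, so D_c = (0.250/1.69) × 13.94 = 2.062 mg/L.
Minimum DO = C_s − D_c = 7.88 − 2.062 = 5.818 mg/L.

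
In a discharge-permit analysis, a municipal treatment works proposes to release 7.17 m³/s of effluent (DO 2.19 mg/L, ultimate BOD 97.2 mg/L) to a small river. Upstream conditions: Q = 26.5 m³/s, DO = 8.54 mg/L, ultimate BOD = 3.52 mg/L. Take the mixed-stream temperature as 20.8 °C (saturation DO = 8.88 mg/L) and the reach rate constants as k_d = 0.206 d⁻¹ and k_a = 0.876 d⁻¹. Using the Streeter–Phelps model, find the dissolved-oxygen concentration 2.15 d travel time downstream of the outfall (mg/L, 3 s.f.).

DO ≈ 5.09 mg/L

Mixed DO = (26.5×8.54 + 7.17×2.19)/(26.5+7.17) = 242.0/33.67 = 7.188 mg/L.
Mixed L₀ = (26.5×3.52 + 7.17×97.2)/(33.67) = 790.2/33.67 = 23.47 mg/L.
Initial deficit D₀ = C_s − DO₀ = 8.88 − 7.188 = 1.692 mg/L.
D(2.15) = [0.206×23.47/(0.876−0.206)](e^(−0.206×2.15) − e^(−0.876×2.15)) + 1.692 e^(−0.876×2.15)
= 7.216 × (0.6422 − 0.1521) + 1.692 × 0.1521 = 3.794 mg/L.
DO = 8.88 − 3.794 = 5.086 mg/L.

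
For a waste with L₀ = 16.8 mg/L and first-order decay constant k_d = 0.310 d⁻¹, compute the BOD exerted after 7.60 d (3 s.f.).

y ≈ 15.2 mg/L

y_t = L₀(1 − e^(−k_d t)) = 16.8 × (1 − e^(−0.310×7.60))
= 16.8 × (1 − 0.09480) = 16.8 × 0.9052 = 15.21 mg/L.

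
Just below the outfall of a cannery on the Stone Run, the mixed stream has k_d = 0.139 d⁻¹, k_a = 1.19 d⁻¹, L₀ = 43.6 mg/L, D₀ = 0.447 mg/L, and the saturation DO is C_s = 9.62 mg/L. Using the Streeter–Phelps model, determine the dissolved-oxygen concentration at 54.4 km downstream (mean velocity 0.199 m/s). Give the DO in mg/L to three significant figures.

DO ≈ 6.03 mg/L

Travel time t = x/v = 54.4 km / (0.199 m/s) = 54400 m / 0.199 m/s = 273400 s = 3.164 d.
k_d L₀/(k_a−k_d) = 0.139×43.6/(1.19−0.139) = 6.060/1.051 = 5.766 mg/L.
e^(−k_d t) = e^(−0.139×3.164) = 0.6442; e^(−k_a t) = e^(−1.19×3.164) = 0.02316.
D = 5.766 × (0.6442 − 0.02316) + 0.447 × 0.02316 = 3.581 + 0.01035 = 3.591 mg/L.
DO = C_s − D = 9.62 − 3.591 = 6.029 mg/L.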